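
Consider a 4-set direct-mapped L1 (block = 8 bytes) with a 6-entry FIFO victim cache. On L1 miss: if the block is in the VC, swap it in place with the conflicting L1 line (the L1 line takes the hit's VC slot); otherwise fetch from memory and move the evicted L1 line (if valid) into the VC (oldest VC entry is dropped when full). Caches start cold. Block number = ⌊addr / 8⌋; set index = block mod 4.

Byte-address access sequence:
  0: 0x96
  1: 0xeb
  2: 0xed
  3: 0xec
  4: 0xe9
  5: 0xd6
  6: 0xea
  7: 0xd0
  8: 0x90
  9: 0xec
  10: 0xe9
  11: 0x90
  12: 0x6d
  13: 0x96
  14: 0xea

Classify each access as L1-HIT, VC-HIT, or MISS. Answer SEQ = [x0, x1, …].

0: 0x96 (blk 18, set 2) → MISS  vc=[]
1: 0xeb (blk 29, set 1) → MISS  vc=[]
2: 0xed (blk 29, set 1) → L1-HIT  vc=[]
3: 0xec (blk 29, set 1) → L1-HIT  vc=[]
4: 0xe9 (blk 29, set 1) → L1-HIT  vc=[]
5: 0xd6 (blk 26, set 2) → MISS  vc=[18]
6: 0xea (blk 29, set 1) → L1-HIT  vc=[18]
7: 0xd0 (blk 26, set 2) → L1-HIT  vc=[18]
8: 0x90 (blk 18, set 2) → VC-HIT  vc=[26]
9: 0xec (blk 29, set 1) → L1-HIT  vc=[26]
10: 0xe9 (blk 29, set 1) → L1-HIT  vc=[26]
11: 0x90 (blk 18, set 2) → L1-HIT  vc=[26]
12: 0x6d (blk 13, set 1) → MISS  vc=[26, 29]
13: 0x96 (blk 18, set 2) → L1-HIT  vc=[26, 29]
14: 0xea (blk 29, set 1) → VC-HIT  vc=[26, 13]

SEQ = [MISS, MISS, L1-HIT, L1-HIT, L1-HIT, MISS, L1-HIT, L1-HIT, VC-HIT, L1-HIT, L1-HIT, L1-HIT, MISS, L1-HIT, VC-HIT]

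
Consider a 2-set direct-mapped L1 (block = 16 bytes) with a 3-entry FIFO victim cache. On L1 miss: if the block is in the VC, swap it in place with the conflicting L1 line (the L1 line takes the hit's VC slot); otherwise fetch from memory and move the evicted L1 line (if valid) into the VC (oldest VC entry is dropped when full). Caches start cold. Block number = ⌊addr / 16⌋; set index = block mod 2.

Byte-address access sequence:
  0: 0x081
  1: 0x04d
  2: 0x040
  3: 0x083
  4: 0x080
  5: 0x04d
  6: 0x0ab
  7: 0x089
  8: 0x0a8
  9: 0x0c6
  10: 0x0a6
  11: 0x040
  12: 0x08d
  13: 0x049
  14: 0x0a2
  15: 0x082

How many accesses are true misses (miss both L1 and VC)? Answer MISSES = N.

MISSES = 4

0: 0x81 (blk 8, set 0) → MISS  vc=[]
1: 0x4d (blk 4, set 0) → MISS  vc=[8]
2: 0x40 (blk 4, set 0) → L1-HIT  vc=[8]
3: 0x83 (blk 8, set 0) → VC-HIT  vc=[4]
4: 0x80 (blk 8, set 0) → L1-HIT  vc=[4]
5: 0x4d (blk 4, set 0) → VC-HIT  vc=[8]
6: 0xab (blk 10, set 0) → MISS  vc=[8, 4]
7: 0x89 (blk 8, set 0) → VC-HIT  vc=[10, 4]
8: 0xa8 (blk 10, set 0) → VC-HIT  vc=[8, 4]
9: 0xc6 (blk 12, set 0) → MISS  vc=[8, 4, 10]
10: 0xa6 (blk 10, set 0) → VC-HIT  vc=[8, 4, 12]
11: 0x40 (blk 4, set 0) → VC-HIT  vc=[8, 10, 12]
12: 0x8d (blk 8, set 0) → VC-HIT  vc=[4, 10, 12]
13: 0x49 (blk 4, set 0) → VC-HIT  vc=[8, 10, 12]
14: 0xa2 (blk 10, set 0) → VC-HIT  vc=[8, 4, 12]
15: 0x82 (blk 8, set 0) → VC-HIT  vc=[10, 4, 12]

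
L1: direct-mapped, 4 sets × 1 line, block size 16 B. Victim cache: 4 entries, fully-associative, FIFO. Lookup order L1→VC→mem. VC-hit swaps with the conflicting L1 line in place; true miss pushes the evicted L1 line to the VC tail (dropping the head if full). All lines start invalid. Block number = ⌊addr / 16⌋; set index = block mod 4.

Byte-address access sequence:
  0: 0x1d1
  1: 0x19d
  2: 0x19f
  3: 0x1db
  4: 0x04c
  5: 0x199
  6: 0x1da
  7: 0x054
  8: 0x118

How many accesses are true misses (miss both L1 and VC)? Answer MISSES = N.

MISSES = 5

0: 0x1d1 (blk 29, set 1) → MISS  vc=[]
1: 0x19d (blk 25, set 1) → MISS  vc=[29]
2: 0x19f (blk 25, set 1) → L1-HIT  vc=[29]
3: 0x1db (blk 29, set 1) → VC-HIT  vc=[25]
4: 0x4c (blk 4, set 0) → MISS  vc=[25]
5: 0x199 (blk 25, set 1) → VC-HIT  vc=[29]
6: 0x1da (blk 29, set 1) → VC-HIT  vc=[25]
7: 0x54 (blk 5, set 1) → MISS  vc=[25, 29]
8: 0x118 (blk 17, set 1) → MISS  vc=[25, 29, 5]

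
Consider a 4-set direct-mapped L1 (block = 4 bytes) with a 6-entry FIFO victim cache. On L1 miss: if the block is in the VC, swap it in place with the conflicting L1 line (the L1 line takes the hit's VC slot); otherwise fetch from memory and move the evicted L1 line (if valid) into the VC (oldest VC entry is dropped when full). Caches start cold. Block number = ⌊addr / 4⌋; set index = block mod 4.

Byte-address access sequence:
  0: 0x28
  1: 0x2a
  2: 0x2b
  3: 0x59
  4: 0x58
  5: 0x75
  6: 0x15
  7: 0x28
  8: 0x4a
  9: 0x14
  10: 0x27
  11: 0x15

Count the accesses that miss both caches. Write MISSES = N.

MISSES = 6

0: 0x28 (blk 10, set 2) → MISS  vc=[]
1: 0x2a (blk 10, set 2) → L1-HIT  vc=[]
2: 0x2b (blk 10, set 2) → L1-HIT  vc=[]
3: 0x59 (blk 22, set 2) → MISS  vc=[10]
4: 0x58 (blk 22, set 2) → L1-HIT  vc=[10]
5: 0x75 (blk 29, set 1) → MISS  vc=[10]
6: 0x15 (blk 5, set 1) → MISS  vc=[10, 29]
7: 0x28 (blk 10, set 2) → VC-HIT  vc=[22, 29]
8: 0x4a (blk 18, set 2) → MISS  vc=[22, 29, 10]
9: 0x14 (blk 5, set 1) → L1-HIT  vc=[22, 29, 10]
10: 0x27 (blk 9, set 1) → MISS  vc=[22, 29, 10, 5]
11: 0x15 (blk 5, set 1) → VC-HIT  vc=[22, 29, 10, 9]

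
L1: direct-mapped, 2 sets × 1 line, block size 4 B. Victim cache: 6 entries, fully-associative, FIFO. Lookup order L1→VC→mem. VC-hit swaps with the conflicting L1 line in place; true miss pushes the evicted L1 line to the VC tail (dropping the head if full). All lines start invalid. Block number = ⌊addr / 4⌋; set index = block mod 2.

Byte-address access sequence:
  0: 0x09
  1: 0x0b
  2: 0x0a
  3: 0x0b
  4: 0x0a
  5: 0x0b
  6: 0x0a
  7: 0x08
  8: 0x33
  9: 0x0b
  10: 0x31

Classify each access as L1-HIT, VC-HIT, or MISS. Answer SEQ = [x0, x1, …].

#0 0x9→b2/s0 MISS; vc=[]
#1 0xb→b2/s0 L1-HIT; vc=[]
#2 0xa→b2/s0 L1-HIT; vc=[]
#3 0xb→b2/s0 L1-HIT; vc=[]
#4 0xa→b2/s0 L1-HIT; vc=[]
#5 0xb→b2/s0 L1-HIT; vc=[]
#6 0xa→b2/s0 L1-HIT; vc=[]
#7 0x8→b2/s0 L1-HIT; vc=[]
#8 0x33→b12/s0 MISS; vc=[2]
#9 0xb→b2/s0 VC-HIT; vc=[12]
#10 0x31→b12/s0 VC-HIT; vc=[2]

SEQ = [MISS, L1-HIT, L1-HIT, L1-HIT, L1-HIT, L1-HIT, L1-HIT, L1-HIT, MISS, VC-HIT, VC-HIT]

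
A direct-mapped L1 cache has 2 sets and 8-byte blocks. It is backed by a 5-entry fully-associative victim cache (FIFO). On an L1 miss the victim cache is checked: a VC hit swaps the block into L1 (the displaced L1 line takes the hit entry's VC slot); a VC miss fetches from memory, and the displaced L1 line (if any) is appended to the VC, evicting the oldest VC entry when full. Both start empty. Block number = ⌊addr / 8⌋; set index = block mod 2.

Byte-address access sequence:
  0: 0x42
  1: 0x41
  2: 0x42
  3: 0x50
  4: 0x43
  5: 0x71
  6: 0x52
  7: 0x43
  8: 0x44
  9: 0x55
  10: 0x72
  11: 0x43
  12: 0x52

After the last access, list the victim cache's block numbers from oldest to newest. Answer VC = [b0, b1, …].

#0 0x42→b8/s0 MISS; vc=[]
#1 0x41→b8/s0 L1-HIT; vc=[]
#2 0x42→b8/s0 L1-HIT; vc=[]
#3 0x50→b10/s0 MISS; vc=[8]
#4 0x43→b8/s0 VC-HIT; vc=[10]
#5 0x71→b14/s0 MISS; vc=[10,8]
#6 0x52→b10/s0 VC-HIT; vc=[14,8]
#7 0x43→b8/s0 VC-HIT; vc=[14,10]
#8 0x44→b8/s0 L1-HIT; vc=[14,10]
#9 0x55→b10/s0 VC-HIT; vc=[14,8]
#10 0x72→b14/s0 VC-HIT; vc=[10,8]
#11 0x43→b8/s0 VC-HIT; vc=[10,14]
#12 0x52→b10/s0 VC-HIT; vc=[8,14]

VC = [8, 14]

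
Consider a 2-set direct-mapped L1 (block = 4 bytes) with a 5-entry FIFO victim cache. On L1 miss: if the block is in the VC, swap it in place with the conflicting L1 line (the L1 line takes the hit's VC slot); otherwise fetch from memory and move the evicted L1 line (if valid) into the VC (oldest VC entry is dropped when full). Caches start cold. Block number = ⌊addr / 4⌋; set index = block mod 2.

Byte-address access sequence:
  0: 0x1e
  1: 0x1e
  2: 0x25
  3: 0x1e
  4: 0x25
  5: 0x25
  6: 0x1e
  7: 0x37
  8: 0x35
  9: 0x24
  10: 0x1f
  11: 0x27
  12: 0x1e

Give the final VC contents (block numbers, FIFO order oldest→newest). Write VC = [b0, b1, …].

0: 0x1e (blk 7, set 1) → MISS  vc=[]
1: 0x1e (blk 7, set 1) → L1-HIT  vc=[]
2: 0x25 (blk 9, set 1) → MISS  vc=[7]
3: 0x1e (blk 7, set 1) → VC-HIT  vc=[9]
4: 0x25 (blk 9, set 1) → VC-HIT  vc=[7]
5: 0x25 (blk 9, set 1) → L1-HIT  vc=[7]
6: 0x1e (blk 7, set 1) → VC-HIT  vc=[9]
7: 0x37 (blk 13, set 1) → MISS  vc=[9, 7]
8: 0x35 (blk 13, set 1) → L1-HIT  vc=[9, 7]
9: 0x24 (blk 9, set 1) → VC-HIT  vc=[13, 7]
10: 0x1f (blk 7, set 1) → VC-HIT  vc=[13, 9]
11: 0x27 (blk 9, set 1) → VC-HIT  vc=[13, 7]
12: 0x1e (blk 7, set 1) → VC-HIT  vc=[13, 9]

VC = [13, 9]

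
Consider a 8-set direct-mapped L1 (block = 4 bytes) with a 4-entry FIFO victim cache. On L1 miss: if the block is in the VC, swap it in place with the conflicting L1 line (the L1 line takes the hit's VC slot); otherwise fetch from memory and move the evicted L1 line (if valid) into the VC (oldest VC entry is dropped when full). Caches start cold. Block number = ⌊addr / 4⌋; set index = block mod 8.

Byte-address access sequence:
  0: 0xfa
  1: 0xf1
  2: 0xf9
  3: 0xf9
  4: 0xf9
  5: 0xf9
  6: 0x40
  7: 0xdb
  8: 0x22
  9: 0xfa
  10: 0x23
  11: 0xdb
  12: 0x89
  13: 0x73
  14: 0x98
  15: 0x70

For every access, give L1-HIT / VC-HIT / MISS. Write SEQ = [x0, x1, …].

0: 0xfa (blk 62, set 6) → MISS  vc=[]
1: 0xf1 (blk 60, set 4) → MISS  vc=[]
2: 0xf9 (blk 62, set 6) → L1-HIT  vc=[]
3: 0xf9 (blk 62, set 6) → L1-HIT  vc=[]
4: 0xf9 (blk 62, set 6) → L1-HIT  vc=[]
5: 0xf9 (blk 62, set 6) → L1-HIT  vc=[]
6: 0x40 (blk 16, set 0) → MISS  vc=[]
7: 0xdb (blk 54, set 6) → MISS  vc=[62]
8: 0x22 (blk 8, set 0) → MISS  vc=[62, 16]
9: 0xfa (blk 62, set 6) → VC-HIT  vc=[54, 16]
10: 0x23 (blk 8, set 0) → L1-HIT  vc=[54, 16]
11: 0xdb (blk 54, set 6) → VC-HIT  vc=[62, 16]
12: 0x89 (blk 34, set 2) → MISS  vc=[62, 16]
13: 0x73 (blk 28, set 4) → MISS  vc=[62, 16, 60]
14: 0x98 (blk 38, set 6) → MISS  vc=[62, 16, 60, 54]
15: 0x70 (blk 28, set 4) → L1-HIT  vc=[62, 16, 60, 54]

SEQ = [MISS, MISS, L1-HIT, L1-HIT, L1-HIT, L1-HIT, MISS, MISS, MISS, VC-HIT, L1-HIT, VC-HIT, MISS, MISS, MISS, L1-HIT]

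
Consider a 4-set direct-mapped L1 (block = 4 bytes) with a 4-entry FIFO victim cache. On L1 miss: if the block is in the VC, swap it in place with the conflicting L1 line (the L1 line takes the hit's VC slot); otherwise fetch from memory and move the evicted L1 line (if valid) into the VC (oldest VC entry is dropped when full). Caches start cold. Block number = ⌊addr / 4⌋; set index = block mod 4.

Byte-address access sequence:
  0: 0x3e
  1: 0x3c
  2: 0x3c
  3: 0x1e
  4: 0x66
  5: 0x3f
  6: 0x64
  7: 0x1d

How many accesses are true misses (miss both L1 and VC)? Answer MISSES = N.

MISSES = 3

0: 0x3e (blk 15, set 3) → MISS  vc=[]
1: 0x3c (blk 15, set 3) → L1-HIT  vc=[]
2: 0x3c (blk 15, set 3) → L1-HIT  vc=[]
3: 0x1e (blk 7, set 3) → MISS  vc=[15]
4: 0x66 (blk 25, set 1) → MISS  vc=[15]
5: 0x3f (blk 15, set 3) → VC-HIT  vc=[7]
6: 0x64 (blk 25, set 1) → L1-HIT  vc=[7]
7: 0x1d (blk 7, set 3) → VC-HIT  vc=[15]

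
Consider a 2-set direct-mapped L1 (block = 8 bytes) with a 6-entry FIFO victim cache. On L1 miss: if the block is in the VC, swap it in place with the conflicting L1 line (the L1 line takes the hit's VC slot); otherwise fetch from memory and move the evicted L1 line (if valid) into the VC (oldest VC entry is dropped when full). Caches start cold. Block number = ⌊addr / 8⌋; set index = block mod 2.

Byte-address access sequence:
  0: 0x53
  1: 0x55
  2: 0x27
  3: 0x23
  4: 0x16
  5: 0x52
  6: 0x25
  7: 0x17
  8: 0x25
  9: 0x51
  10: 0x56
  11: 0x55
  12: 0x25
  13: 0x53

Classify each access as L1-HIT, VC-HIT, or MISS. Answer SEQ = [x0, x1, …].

SEQ = [MISS, L1-HIT, MISS, L1-HIT, MISS, VC-HIT, VC-HIT, VC-HIT, VC-HIT, VC-HIT, L1-HIT, L1-HIT, VC-HIT, VC-HIT]

0: 0x53 (blk 10, set 0) → MISS  vc=[]
1: 0x55 (blk 10, set 0) → L1-HIT  vc=[]
2: 0x27 (blk 4, set 0) → MISS  vc=[10]
3: 0x23 (blk 4, set 0) → L1-HIT  vc=[10]
4: 0x16 (blk 2, set 0) → MISS  vc=[10, 4]
5: 0x52 (blk 10, set 0) → VC-HIT  vc=[2, 4]
6: 0x25 (blk 4, set 0) → VC-HIT  vc=[2, 10]
7: 0x17 (blk 2, set 0) → VC-HIT  vc=[4, 10]
8: 0x25 (blk 4, set 0) → VC-HIT  vc=[2, 10]
9: 0x51 (blk 10, set 0) → VC-HIT  vc=[2, 4]
10: 0x56 (blk 10, set 0) → L1-HIT  vc=[2, 4]
11: 0x55 (blk 10, set 0) → L1-HIT  vc=[2, 4]
12: 0x25 (blk 4, set 0) → VC-HIT  vc=[2, 10]
13: 0x53 (blk 10, set 0) → VC-HIT  vc=[2, 4]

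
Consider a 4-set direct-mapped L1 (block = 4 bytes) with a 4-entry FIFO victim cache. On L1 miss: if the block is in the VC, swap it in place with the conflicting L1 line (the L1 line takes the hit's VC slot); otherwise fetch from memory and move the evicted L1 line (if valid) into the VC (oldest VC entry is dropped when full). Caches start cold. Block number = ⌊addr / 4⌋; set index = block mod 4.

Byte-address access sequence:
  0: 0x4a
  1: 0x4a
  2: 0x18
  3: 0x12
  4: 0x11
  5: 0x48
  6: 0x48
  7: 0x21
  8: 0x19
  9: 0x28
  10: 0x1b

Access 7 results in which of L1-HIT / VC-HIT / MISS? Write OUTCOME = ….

#0 0x4a→b18/s2 MISS; vc=[]
#1 0x4a→b18/s2 L1-HIT; vc=[]
#2 0x18→b6/s2 MISS; vc=[18]
#3 0x12→b4/s0 MISS; vc=[18]
#4 0x11→b4/s0 L1-HIT; vc=[18]
#5 0x48→b18/s2 VC-HIT; vc=[6]
#6 0x48→b18/s2 L1-HIT; vc=[6]
#7 0x21→b8/s0 MISS; vc=[6,4]
#8 0x19→b6/s2 VC-HIT; vc=[18,4]
#9 0x28→b10/s2 MISS; vc=[18,4,6]
#10 0x1b→b6/s2 VC-HIT; vc=[18,4,10]

OUTCOME = MISS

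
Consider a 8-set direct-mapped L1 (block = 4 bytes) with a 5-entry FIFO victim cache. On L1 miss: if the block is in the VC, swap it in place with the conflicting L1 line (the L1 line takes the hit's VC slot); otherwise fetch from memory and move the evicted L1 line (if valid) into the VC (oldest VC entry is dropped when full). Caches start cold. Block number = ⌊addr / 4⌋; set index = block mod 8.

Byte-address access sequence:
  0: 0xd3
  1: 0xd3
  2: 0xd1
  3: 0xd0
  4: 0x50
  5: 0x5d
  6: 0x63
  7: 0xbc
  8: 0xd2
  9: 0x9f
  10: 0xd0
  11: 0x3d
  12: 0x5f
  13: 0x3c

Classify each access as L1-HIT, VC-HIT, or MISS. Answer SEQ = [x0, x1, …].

#0 0xd3→b52/s4 MISS; vc=[]
#1 0xd3→b52/s4 L1-HIT; vc=[]
#2 0xd1→b52/s4 L1-HIT; vc=[]
#3 0xd0→b52/s4 L1-HIT; vc=[]
#4 0x50→b20/s4 MISS; vc=[52]
#5 0x5d→b23/s7 MISS; vc=[52]
#6 0x63→b24/s0 MISS; vc=[52]
#7 0xbc→b47/s7 MISS; vc=[52,23]
#8 0xd2→b52/s4 VC-HIT; vc=[20,23]
#9 0x9f→b39/s7 MISS; vc=[20,23,47]
#10 0xd0→b52/s4 L1-HIT; vc=[20,23,47]
#11 0x3d→b15/s7 MISS; vc=[20,23,47,39]
#12 0x5f→b23/s7 VC-HIT; vc=[20,15,47,39]
#13 0x3c→b15/s7 VC-HIT; vc=[20,23,47,39]

SEQ = [MISS, L1-HIT, L1-HIT, L1-HIT, MISS, MISS, MISS, MISS, VC-HIT, MISS, L1-HIT, MISS, VC-HIT, VC-HIT]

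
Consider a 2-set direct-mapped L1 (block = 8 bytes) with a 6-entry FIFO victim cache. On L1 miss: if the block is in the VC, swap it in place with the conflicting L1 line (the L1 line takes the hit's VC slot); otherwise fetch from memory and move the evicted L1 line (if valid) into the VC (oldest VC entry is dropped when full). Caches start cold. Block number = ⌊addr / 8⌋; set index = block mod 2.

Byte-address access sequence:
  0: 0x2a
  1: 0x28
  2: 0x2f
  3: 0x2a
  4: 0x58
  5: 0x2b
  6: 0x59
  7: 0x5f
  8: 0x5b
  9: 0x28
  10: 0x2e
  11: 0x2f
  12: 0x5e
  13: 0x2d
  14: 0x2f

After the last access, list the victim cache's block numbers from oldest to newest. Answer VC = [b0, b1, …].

VC = [11]

  [0] addr=0x2a blk=5 s=1: MISS | VC []
  [1] addr=0x28 blk=5 s=1: L1-HIT | VC []
  [2] addr=0x2f blk=5 s=1: L1-HIT | VC []
  [3] addr=0x2a blk=5 s=1: L1-HIT | VC []
  [4] addr=0x58 blk=11 s=1: MISS | VC [5]
  [5] addr=0x2b blk=5 s=1: VC-HIT | VC [11]
  [6] addr=0x59 blk=11 s=1: VC-HIT | VC [5]
  [7] addr=0x5f blk=11 s=1: L1-HIT | VC [5]
  [8] addr=0x5b blk=11 s=1: L1-HIT | VC [5]
  [9] addr=0x28 blk=5 s=1: VC-HIT | VC [11]
  [10] addr=0x2e blk=5 s=1: L1-HIT | VC [11]
  [11] addr=0x2f blk=5 s=1: L1-HIT | VC [11]
  [12] addr=0x5e blk=11 s=1: VC-HIT | VC [5]
  [13] addr=0x2d blk=5 s=1: VC-HIT | VC [11]
  [14] addr=0x2f blk=5 s=1: L1-HIT | VC [11]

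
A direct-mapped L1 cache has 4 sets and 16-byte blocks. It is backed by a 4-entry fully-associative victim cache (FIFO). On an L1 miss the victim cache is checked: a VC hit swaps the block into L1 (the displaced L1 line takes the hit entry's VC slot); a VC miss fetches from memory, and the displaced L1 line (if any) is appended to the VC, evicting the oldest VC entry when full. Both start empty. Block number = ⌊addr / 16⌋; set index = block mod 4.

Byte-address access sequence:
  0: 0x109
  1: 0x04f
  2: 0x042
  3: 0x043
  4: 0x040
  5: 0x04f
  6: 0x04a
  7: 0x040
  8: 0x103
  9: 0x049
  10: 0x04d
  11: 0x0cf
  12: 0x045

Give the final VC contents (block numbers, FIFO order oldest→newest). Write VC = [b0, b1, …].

VC = [16, 12]

  [0] addr=0x109 blk=16 s=0: MISS | VC []
  [1] addr=0x4f blk=4 s=0: MISS | VC [16]
  [2] addr=0x42 blk=4 s=0: L1-HIT | VC [16]
  [3] addr=0x43 blk=4 s=0: L1-HIT | VC [16]
  [4] addr=0x40 blk=4 s=0: L1-HIT | VC [16]
  [5] addr=0x4f blk=4 s=0: L1-HIT | VC [16]
  [6] addr=0x4a blk=4 s=0: L1-HIT | VC [16]
  [7] addr=0x40 blk=4 s=0: L1-HIT | VC [16]
  [8] addr=0x103 blk=16 s=0: VC-HIT | VC [4]
  [9] addr=0x49 blk=4 s=0: VC-HIT | VC [16]
  [10] addr=0x4d blk=4 s=0: L1-HIT | VC [16]
  [11] addr=0xcf blk=12 s=0: MISS | VC [16, 4]
  [12] addr=0x45 blk=4 s=0: VC-HIT | VC [16, 12]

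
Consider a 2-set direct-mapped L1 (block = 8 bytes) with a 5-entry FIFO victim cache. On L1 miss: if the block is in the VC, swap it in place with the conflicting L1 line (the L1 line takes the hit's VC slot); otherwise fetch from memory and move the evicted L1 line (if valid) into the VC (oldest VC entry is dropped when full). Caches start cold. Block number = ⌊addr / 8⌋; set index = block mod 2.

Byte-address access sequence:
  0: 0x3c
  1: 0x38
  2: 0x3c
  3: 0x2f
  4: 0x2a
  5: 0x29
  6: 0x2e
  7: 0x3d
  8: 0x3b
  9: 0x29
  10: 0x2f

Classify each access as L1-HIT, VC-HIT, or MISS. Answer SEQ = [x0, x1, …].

SEQ = [MISS, L1-HIT, L1-HIT, MISS, L1-HIT, L1-HIT, L1-HIT, VC-HIT, L1-HIT, VC-HIT, L1-HIT]

#0 0x3c→b7/s1 MISS; vc=[]
#1 0x38→b7/s1 L1-HIT; vc=[]
#2 0x3c→b7/s1 L1-HIT; vc=[]
#3 0x2f→b5/s1 MISS; vc=[7]
#4 0x2a→b5/s1 L1-HIT; vc=[7]
#5 0x29→b5/s1 L1-HIT; vc=[7]
#6 0x2e→b5/s1 L1-HIT; vc=[7]
#7 0x3d→b7/s1 VC-HIT; vc=[5]
#8 0x3b→b7/s1 L1-HIT; vc=[5]
#9 0x29→b5/s1 VC-HIT; vc=[7]
#10 0x2f→b5/s1 L1-HIT; vc=[7]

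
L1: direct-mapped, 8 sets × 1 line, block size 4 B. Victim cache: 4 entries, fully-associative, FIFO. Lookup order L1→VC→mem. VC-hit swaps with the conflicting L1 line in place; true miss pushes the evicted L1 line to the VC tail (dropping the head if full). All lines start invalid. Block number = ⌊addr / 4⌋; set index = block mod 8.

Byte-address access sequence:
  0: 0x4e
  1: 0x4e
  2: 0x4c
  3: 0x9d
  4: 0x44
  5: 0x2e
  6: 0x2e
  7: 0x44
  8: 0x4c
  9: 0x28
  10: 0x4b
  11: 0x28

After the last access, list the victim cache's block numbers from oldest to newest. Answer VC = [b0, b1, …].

VC = [11, 18]

  [0] addr=0x4e blk=19 s=3: MISS | VC []
  [1] addr=0x4e blk=19 s=3: L1-HIT | VC []
  [2] addr=0x4c blk=19 s=3: L1-HIT | VC []
  [3] addr=0x9d blk=39 s=7: MISS | VC []
  [4] addr=0x44 blk=17 s=1: MISS | VC []
  [5] addr=0x2e blk=11 s=3: MISS | VC [19]
  [6] addr=0x2e blk=11 s=3: L1-HIT | VC [19]
  [7] addr=0x44 blk=17 s=1: L1-HIT | VC [19]
  [8] addr=0x4c blk=19 s=3: VC-HIT | VC [11]
  [9] addr=0x28 blk=10 s=2: MISS | VC [11]
  [10] addr=0x4b blk=18 s=2: MISS | VC [11, 10]
  [11] addr=0x28 blk=10 s=2: VC-HIT | VC [11, 18]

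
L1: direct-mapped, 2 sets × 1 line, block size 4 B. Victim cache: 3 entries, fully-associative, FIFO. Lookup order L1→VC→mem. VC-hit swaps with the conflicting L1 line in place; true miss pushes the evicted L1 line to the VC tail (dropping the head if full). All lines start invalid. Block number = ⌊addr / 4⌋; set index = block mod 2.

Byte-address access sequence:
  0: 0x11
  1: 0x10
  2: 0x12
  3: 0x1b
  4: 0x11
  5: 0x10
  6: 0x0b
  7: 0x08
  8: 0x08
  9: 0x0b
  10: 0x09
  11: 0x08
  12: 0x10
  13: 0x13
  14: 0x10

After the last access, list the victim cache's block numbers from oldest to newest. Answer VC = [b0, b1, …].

#0 0x11→b4/s0 MISS; vc=[]
#1 0x10→b4/s0 L1-HIT; vc=[]
#2 0x12→b4/s0 L1-HIT; vc=[]
#3 0x1b→b6/s0 MISS; vc=[4]
#4 0x11→b4/s0 VC-HIT; vc=[6]
#5 0x10→b4/s0 L1-HIT; vc=[6]
#6 0xb→b2/s0 MISS; vc=[6,4]
#7 0x8→b2/s0 L1-HIT; vc=[6,4]
#8 0x8→b2/s0 L1-HIT; vc=[6,4]
#9 0xb→b2/s0 L1-HIT; vc=[6,4]
#10 0x9→b2/s0 L1-HIT; vc=[6,4]
#11 0x8→b2/s0 L1-HIT; vc=[6,4]
#12 0x10→b4/s0 VC-HIT; vc=[6,2]
#13 0x13→b4/s0 L1-HIT; vc=[6,2]
#14 0x10→b4/s0 L1-HIT; vc=[6,2]

VC = [6, 2]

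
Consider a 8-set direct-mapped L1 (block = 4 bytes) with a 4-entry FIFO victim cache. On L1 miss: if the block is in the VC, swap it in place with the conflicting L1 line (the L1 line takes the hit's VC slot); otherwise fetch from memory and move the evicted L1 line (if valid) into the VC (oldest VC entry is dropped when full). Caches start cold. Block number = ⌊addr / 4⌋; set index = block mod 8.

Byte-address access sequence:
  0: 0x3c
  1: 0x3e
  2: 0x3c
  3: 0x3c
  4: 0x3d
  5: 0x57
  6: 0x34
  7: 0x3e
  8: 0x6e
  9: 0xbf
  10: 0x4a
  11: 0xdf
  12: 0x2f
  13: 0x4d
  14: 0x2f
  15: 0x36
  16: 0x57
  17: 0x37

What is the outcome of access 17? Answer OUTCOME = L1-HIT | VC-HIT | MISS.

0: 0x3c (blk 15, set 7) → MISS  vc=[]
1: 0x3e (blk 15, set 7) → L1-HIT  vc=[]
2: 0x3c (blk 15, set 7) → L1-HIT  vc=[]
3: 0x3c (blk 15, set 7) → L1-HIT  vc=[]
4: 0x3d (blk 15, set 7) → L1-HIT  vc=[]
5: 0x57 (blk 21, set 5) → MISS  vc=[]
6: 0x34 (blk 13, set 5) → MISS  vc=[21]
7: 0x3e (blk 15, set 7) → L1-HIT  vc=[21]
8: 0x6e (blk 27, set 3) → MISS  vc=[21]
9: 0xbf (blk 47, set 7) → MISS  vc=[21, 15]
10: 0x4a (blk 18, set 2) → MISS  vc=[21, 15]
11: 0xdf (blk 55, set 7) → MISS  vc=[21, 15, 47]
12: 0x2f (blk 11, set 3) → MISS  vc=[21, 15, 47, 27]
13: 0x4d (blk 19, set 3) → MISS  vc=[15, 47, 27, 11]
14: 0x2f (blk 11, set 3) → VC-HIT  vc=[15, 47, 27, 19]
15: 0x36 (blk 13, set 5) → L1-HIT  vc=[15, 47, 27, 19]
16: 0x57 (blk 21, set 5) → MISS  vc=[47, 27, 19, 13]
17: 0x37 (blk 13, set 5) → VC-HIT  vc=[47, 27, 19, 21]

OUTCOME = VC-HIT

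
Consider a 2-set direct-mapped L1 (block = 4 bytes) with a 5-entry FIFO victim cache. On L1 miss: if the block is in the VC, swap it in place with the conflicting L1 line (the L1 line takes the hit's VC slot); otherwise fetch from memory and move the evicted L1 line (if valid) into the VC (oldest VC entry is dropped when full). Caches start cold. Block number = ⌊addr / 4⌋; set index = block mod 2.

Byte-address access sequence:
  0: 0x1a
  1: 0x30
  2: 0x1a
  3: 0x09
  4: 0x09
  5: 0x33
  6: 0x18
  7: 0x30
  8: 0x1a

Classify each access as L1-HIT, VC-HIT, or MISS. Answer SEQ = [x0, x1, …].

SEQ = [MISS, MISS, VC-HIT, MISS, L1-HIT, VC-HIT, VC-HIT, VC-HIT, VC-HIT]

#0 0x1a→b6/s0 MISS; vc=[]
#1 0x30→b12/s0 MISS; vc=[6]
#2 0x1a→b6/s0 VC-HIT; vc=[12]
#3 0x9→b2/s0 MISS; vc=[12,6]
#4 0x9→b2/s0 L1-HIT; vc=[12,6]
#5 0x33→b12/s0 VC-HIT; vc=[2,6]
#6 0x18→b6/s0 VC-HIT; vc=[2,12]
#7 0x30→b12/s0 VC-HIT; vc=[2,6]
#8 0x1a→b6/s0 VC-HIT; vc=[2,12]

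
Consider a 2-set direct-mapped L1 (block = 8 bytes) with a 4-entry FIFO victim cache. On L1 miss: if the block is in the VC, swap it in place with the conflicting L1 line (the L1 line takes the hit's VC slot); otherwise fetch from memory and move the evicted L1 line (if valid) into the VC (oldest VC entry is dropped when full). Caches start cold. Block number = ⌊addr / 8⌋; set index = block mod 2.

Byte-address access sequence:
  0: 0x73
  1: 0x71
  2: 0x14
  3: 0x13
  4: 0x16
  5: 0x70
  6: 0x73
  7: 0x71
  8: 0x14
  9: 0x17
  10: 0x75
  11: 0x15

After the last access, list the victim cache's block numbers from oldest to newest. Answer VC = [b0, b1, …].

VC = [14]

#0 0x73→b14/s0 MISS; vc=[]
#1 0x71→b14/s0 L1-HIT; vc=[]
#2 0x14→b2/s0 MISS; vc=[14]
#3 0x13→b2/s0 L1-HIT; vc=[14]
#4 0x16→b2/s0 L1-HIT; vc=[14]
#5 0x70→b14/s0 VC-HIT; vc=[2]
#6 0x73→b14/s0 L1-HIT; vc=[2]
#7 0x71→b14/s0 L1-HIT; vc=[2]
#8 0x14→b2/s0 VC-HIT; vc=[14]
#9 0x17→b2/s0 L1-HIT; vc=[14]
#10 0x75→b14/s0 VC-HIT; vc=[2]
#11 0x15→b2/s0 VC-HIT; vc=[14]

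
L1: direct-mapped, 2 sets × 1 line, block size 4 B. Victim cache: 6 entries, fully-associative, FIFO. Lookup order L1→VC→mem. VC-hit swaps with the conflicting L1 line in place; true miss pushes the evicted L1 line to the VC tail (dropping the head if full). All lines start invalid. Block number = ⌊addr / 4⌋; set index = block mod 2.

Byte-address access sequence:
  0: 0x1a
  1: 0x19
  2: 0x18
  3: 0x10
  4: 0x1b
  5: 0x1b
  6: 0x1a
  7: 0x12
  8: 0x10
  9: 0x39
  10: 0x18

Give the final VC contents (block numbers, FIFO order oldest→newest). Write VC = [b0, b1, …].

VC = [14, 4]

  [0] addr=0x1a blk=6 s=0: MISS | VC []
  [1] addr=0x19 blk=6 s=0: L1-HIT | VC []
  [2] addr=0x18 blk=6 s=0: L1-HIT | VC []
  [3] addr=0x10 blk=4 s=0: MISS | VC [6]
  [4] addr=0x1b blk=6 s=0: VC-HIT | VC [4]
  [5] addr=0x1b blk=6 s=0: L1-HIT | VC [4]
  [6] addr=0x1a blk=6 s=0: L1-HIT | VC [4]
  [7] addr=0x12 blk=4 s=0: VC-HIT | VC [6]
  [8] addr=0x10 blk=4 s=0: L1-HIT | VC [6]
  [9] addr=0x39 blk=14 s=0: MISS | VC [6, 4]
  [10] addr=0x18 blk=6 s=0: VC-HIT | VC [14, 4]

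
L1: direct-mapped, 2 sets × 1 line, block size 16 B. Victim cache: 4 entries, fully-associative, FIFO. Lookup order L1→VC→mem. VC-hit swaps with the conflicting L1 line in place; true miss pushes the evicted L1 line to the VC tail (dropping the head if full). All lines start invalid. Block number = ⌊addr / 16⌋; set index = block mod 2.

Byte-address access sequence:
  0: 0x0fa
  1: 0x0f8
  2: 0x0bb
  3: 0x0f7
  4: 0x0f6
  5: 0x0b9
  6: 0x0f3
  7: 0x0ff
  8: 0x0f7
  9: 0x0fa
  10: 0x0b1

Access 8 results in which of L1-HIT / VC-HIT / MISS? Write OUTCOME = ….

0: 0xfa (blk 15, set 1) → MISS  vc=[]
1: 0xf8 (blk 15, set 1) → L1-HIT  vc=[]
2: 0xbb (blk 11, set 1) → MISS  vc=[15]
3: 0xf7 (blk 15, set 1) → VC-HIT  vc=[11]
4: 0xf6 (blk 15, set 1) → L1-HIT  vc=[11]
5: 0xb9 (blk 11, set 1) → VC-HIT  vc=[15]
6: 0xf3 (blk 15, set 1) → VC-HIT  vc=[11]
7: 0xff (blk 15, set 1) → L1-HIT  vc=[11]
8: 0xf7 (blk 15, set 1) → L1-HIT  vc=[11]
9: 0xfa (blk 15, set 1) → L1-HIT  vc=[11]
10: 0xb1 (blk 11, set 1) → VC-HIT  vc=[15]

OUTCOME = L1-HIT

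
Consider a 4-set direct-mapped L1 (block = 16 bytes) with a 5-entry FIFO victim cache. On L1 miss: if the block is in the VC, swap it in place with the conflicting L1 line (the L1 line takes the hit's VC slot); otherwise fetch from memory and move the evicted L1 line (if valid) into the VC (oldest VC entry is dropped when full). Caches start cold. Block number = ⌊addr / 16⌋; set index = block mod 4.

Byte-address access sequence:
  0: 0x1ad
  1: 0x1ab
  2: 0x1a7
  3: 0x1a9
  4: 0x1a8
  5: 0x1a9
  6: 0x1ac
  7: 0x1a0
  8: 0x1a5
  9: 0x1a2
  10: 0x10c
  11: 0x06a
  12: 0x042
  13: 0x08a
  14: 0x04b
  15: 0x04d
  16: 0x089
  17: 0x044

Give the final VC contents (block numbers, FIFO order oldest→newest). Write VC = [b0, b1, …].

VC = [26, 16, 8]

#0 0x1ad→b26/s2 MISS; vc=[]
#1 0x1ab→b26/s2 L1-HIT; vc=[]
#2 0x1a7→b26/s2 L1-HIT; vc=[]
#3 0x1a9→b26/s2 L1-HIT; vc=[]
#4 0x1a8→b26/s2 L1-HIT; vc=[]
#5 0x1a9→b26/s2 L1-HIT; vc=[]
#6 0x1ac→b26/s2 L1-HIT; vc=[]
#7 0x1a0→b26/s2 L1-HIT; vc=[]
#8 0x1a5→b26/s2 L1-HIT; vc=[]
#9 0x1a2→b26/s2 L1-HIT; vc=[]
#10 0x10c→b16/s0 MISS; vc=[]
#11 0x6a→b6/s2 MISS; vc=[26]
#12 0x42→b4/s0 MISS; vc=[26,16]
#13 0x8a→b8/s0 MISS; vc=[26,16,4]
#14 0x4b→b4/s0 VC-HIT; vc=[26,16,8]
#15 0x4d→b4/s0 L1-HIT; vc=[26,16,8]
#16 0x89→b8/s0 VC-HIT; vc=[26,16,4]
#17 0x44→b4/s0 VC-HIT; vc=[26,16,8]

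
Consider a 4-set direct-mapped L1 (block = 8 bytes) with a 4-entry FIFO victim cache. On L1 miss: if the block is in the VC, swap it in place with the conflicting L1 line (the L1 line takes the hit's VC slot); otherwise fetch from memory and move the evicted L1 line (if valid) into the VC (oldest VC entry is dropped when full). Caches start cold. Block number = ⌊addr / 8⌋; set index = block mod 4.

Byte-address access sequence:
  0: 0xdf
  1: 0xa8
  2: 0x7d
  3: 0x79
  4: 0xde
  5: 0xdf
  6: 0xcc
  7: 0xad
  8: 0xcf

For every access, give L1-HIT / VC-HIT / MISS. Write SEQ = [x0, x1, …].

0: 0xdf (blk 27, set 3) → MISS  vc=[]
1: 0xa8 (blk 21, set 1) → MISS  vc=[]
2: 0x7d (blk 15, set 3) → MISS  vc=[27]
3: 0x79 (blk 15, set 3) → L1-HIT  vc=[27]
4: 0xde (blk 27, set 3) → VC-HIT  vc=[15]
5: 0xdf (blk 27, set 3) → L1-HIT  vc=[15]
6: 0xcc (blk 25, set 1) → MISS  vc=[15, 21]
7: 0xad (blk 21, set 1) → VC-HIT  vc=[15, 25]
8: 0xcf (blk 25, set 1) → VC-HIT  vc=[15, 21]

SEQ = [MISS, MISS, MISS, L1-HIT, VC-HIT, L1-HIT, MISS, VC-HIT, VC-HIT]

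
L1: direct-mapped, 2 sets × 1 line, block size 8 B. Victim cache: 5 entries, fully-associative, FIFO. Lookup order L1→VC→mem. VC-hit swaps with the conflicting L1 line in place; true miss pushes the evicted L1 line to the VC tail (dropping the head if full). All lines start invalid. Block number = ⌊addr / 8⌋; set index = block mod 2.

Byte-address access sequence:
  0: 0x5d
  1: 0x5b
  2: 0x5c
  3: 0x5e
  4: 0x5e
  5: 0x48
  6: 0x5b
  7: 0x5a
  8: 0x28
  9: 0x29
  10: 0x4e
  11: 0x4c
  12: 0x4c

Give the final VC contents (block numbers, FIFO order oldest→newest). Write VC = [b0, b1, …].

VC = [5, 11]

0: 0x5d (blk 11, set 1) → MISS  vc=[]
1: 0x5b (blk 11, set 1) → L1-HIT  vc=[]
2: 0x5c (blk 11, set 1) → L1-HIT  vc=[]
3: 0x5e (blk 11, set 1) → L1-HIT  vc=[]
4: 0x5e (blk 11, set 1) → L1-HIT  vc=[]
5: 0x48 (blk 9, set 1) → MISS  vc=[11]
6: 0x5b (blk 11, set 1) → VC-HIT  vc=[9]
7: 0x5a (blk 11, set 1) → L1-HIT  vc=[9]
8: 0x28 (blk 5, set 1) → MISS  vc=[9, 11]
9: 0x29 (blk 5, set 1) → L1-HIT  vc=[9, 11]
10: 0x4e (blk 9, set 1) → VC-HIT  vc=[5, 11]
11: 0x4c (blk 9, set 1) → L1-HIT  vc=[5, 11]
12: 0x4c (blk 9, set 1) → L1-HIT  vc=[5, 11]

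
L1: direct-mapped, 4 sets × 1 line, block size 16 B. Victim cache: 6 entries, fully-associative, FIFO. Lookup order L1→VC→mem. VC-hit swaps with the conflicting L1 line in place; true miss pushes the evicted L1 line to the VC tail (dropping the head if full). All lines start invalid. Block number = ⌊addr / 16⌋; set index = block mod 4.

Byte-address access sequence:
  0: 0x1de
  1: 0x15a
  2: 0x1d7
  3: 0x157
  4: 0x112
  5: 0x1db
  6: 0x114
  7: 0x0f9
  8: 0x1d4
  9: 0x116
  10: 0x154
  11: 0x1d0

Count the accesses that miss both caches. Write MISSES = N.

#0 0x1de→b29/s1 MISS; vc=[]
#1 0x15a→b21/s1 MISS; vc=[29]
#2 0x1d7→b29/s1 VC-HIT; vc=[21]
#3 0x157→b21/s1 VC-HIT; vc=[29]
#4 0x112→b17/s1 MISS; vc=[29,21]
#5 0x1db→b29/s1 VC-HIT; vc=[17,21]
#6 0x114→b17/s1 VC-HIT; vc=[29,21]
#7 0xf9→b15/s3 MISS; vc=[29,21]
#8 0x1d4→b29/s1 VC-HIT; vc=[17,21]
#9 0x116→b17/s1 VC-HIT; vc=[29,21]
#10 0x154→b21/s1 VC-HIT; vc=[29,17]
#11 0x1d0→b29/s1 VC-HIT; vc=[21,17]

MISSES = 4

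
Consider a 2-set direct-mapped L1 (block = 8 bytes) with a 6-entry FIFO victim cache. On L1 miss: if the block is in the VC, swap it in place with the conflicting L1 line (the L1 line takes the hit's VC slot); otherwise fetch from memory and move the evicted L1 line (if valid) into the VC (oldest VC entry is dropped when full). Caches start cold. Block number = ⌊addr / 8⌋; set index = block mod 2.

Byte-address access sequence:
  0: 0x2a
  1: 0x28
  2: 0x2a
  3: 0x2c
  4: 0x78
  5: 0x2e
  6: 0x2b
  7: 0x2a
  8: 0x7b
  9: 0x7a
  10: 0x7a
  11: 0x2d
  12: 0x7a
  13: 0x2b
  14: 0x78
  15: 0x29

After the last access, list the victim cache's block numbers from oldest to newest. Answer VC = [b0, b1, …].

  [0] addr=0x2a blk=5 s=1: MISS | VC []
  [1] addr=0x28 blk=5 s=1: L1-HIT | VC []
  [2] addr=0x2a blk=5 s=1: L1-HIT | VC []
  [3] addr=0x2c blk=5 s=1: L1-HIT | VC []
  [4] addr=0x78 blk=15 s=1: MISS | VC [5]
  [5] addr=0x2e blk=5 s=1: VC-HIT | VC [15]
  [6] addr=0x2b blk=5 s=1: L1-HIT | VC [15]
  [7] addr=0x2a blk=5 s=1: L1-HIT | VC [15]
  [8] addr=0x7b blk=15 s=1: VC-HIT | VC [5]
  [9] addr=0x7a blk=15 s=1: L1-HIT | VC [5]
  [10] addr=0x7a blk=15 s=1: L1-HIT | VC [5]
  [11] addr=0x2d blk=5 s=1: VC-HIT | VC [15]
  [12] addr=0x7a blk=15 s=1: VC-HIT | VC [5]
  [13] addr=0x2b blk=5 s=1: VC-HIT | VC [15]
  [14] addr=0x78 blk=15 s=1: VC-HIT | VC [5]
  [15] addr=0x29 blk=5 s=1: VC-HIT | VC [15]

VC = [15]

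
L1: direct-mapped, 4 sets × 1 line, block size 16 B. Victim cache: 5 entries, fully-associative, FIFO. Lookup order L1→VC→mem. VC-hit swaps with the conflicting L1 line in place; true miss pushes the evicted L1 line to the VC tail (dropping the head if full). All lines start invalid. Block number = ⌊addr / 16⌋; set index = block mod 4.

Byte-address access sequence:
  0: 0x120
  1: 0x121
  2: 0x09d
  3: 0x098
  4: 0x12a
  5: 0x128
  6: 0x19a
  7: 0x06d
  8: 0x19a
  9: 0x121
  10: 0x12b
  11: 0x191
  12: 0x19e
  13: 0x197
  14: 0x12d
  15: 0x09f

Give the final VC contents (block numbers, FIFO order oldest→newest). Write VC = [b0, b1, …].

#0 0x120→b18/s2 MISS; vc=[]
#1 0x121→b18/s2 L1-HIT; vc=[]
#2 0x9d→b9/s1 MISS; vc=[]
#3 0x98→b9/s1 L1-HIT; vc=[]
#4 0x12a→b18/s2 L1-HIT; vc=[]
#5 0x128→b18/s2 L1-HIT; vc=[]
#6 0x19a→b25/s1 MISS; vc=[9]
#7 0x6d→b6/s2 MISS; vc=[9,18]
#8 0x19a→b25/s1 L1-HIT; vc=[9,18]
#9 0x121→b18/s2 VC-HIT; vc=[9,6]
#10 0x12b→b18/s2 L1-HIT; vc=[9,6]
#11 0x191→b25/s1 L1-HIT; vc=[9,6]
#12 0x19e→b25/s1 L1-HIT; vc=[9,6]
#13 0x197→b25/s1 L1-HIT; vc=[9,6]
#14 0x12d→b18/s2 L1-HIT; vc=[9,6]
#15 0x9f→b9/s1 VC-HIT; vc=[25,6]

VC = [25, 6]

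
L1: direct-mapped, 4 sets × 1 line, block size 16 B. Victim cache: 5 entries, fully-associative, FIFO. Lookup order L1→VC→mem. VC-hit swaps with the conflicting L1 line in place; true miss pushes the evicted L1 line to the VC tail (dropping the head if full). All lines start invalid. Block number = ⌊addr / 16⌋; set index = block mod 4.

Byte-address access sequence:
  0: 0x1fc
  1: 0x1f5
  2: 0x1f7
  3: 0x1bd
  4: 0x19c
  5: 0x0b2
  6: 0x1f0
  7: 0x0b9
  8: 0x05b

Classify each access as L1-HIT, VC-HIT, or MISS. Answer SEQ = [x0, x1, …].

  [0] addr=0x1fc blk=31 s=3: MISS | VC []
  [1] addr=0x1f5 blk=31 s=3: L1-HIT | VC []
  [2] addr=0x1f7 blk=31 s=3: L1-HIT | VC []
  [3] addr=0x1bd blk=27 s=3: MISS | VC [31]
  [4] addr=0x19c blk=25 s=1: MISS | VC [31]
  [5] addr=0xb2 blk=11 s=3: MISS | VC [31, 27]
  [6] addr=0x1f0 blk=31 s=3: VC-HIT | VC [11, 27]
  [7] addr=0xb9 blk=11 s=3: VC-HIT | VC [31, 27]
  [8] addr=0x5b blk=5 s=1: MISS | VC [31, 27, 25]

SEQ = [MISS, L1-HIT, L1-HIT, MISS, MISS, MISS, VC-HIT, VC-HIT, MISS]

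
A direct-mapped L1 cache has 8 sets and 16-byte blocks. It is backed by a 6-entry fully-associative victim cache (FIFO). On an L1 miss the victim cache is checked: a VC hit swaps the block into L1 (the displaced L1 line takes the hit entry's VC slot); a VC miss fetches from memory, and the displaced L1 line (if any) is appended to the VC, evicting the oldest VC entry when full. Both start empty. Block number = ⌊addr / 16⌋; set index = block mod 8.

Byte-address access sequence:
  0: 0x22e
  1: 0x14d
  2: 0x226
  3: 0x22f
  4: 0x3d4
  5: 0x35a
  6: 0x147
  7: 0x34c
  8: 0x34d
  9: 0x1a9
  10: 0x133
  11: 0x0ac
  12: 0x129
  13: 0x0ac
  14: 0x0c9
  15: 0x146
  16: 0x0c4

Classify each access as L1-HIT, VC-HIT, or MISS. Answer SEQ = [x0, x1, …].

SEQ = [MISS, MISS, L1-HIT, L1-HIT, MISS, MISS, L1-HIT, MISS, L1-HIT, MISS, MISS, MISS, MISS, VC-HIT, MISS, VC-HIT, VC-HIT]

0: 0x22e (blk 34, set 2) → MISS  vc=[]
1: 0x14d (blk 20, set 4) → MISS  vc=[]
2: 0x226 (blk 34, set 2) → L1-HIT  vc=[]
3: 0x22f (blk 34, set 2) → L1-HIT  vc=[]
4: 0x3d4 (blk 61, set 5) → MISS  vc=[]
5: 0x35a (blk 53, set 5) → MISS  vc=[61]
6: 0x147 (blk 20, set 4) → L1-HIT  vc=[61]
7: 0x34c (blk 52, set 4) → MISS  vc=[61, 20]
8: 0x34d (blk 52, set 4) → L1-HIT  vc=[61, 20]
9: 0x1a9 (blk 26, set 2) → MISS  vc=[61, 20, 34]
10: 0x133 (blk 19, set 3) → MISS  vc=[61, 20, 34]
11: 0xac (blk 10, set 2) → MISS  vc=[61, 20, 34, 26]
12: 0x129 (blk 18, set 2) → MISS  vc=[61, 20, 34, 26, 10]
13: 0xac (blk 10, set 2) → VC-HIT  vc=[61, 20, 34, 26, 18]
14: 0xc9 (blk 12, set 4) → MISS  vc=[61, 20, 34, 26, 18, 52]
15: 0x146 (blk 20, set 4) → VC-HIT  vc=[61, 12, 34, 26, 18, 52]
16: 0xc4 (blk 12, set 4) → VC-HIT  vc=[61, 20, 34, 26, 18, 52]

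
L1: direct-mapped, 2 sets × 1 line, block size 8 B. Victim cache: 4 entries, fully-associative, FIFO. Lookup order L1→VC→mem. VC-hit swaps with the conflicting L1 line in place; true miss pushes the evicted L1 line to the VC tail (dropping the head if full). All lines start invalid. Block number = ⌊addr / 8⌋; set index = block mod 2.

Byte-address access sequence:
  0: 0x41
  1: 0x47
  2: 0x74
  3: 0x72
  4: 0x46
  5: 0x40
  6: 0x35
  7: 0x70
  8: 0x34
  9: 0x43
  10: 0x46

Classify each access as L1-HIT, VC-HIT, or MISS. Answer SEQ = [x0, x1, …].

SEQ = [MISS, L1-HIT, MISS, L1-HIT, VC-HIT, L1-HIT, MISS, VC-HIT, VC-HIT, VC-HIT, L1-HIT]

#0 0x41→b8/s0 MISS; vc=[]
#1 0x47→b8/s0 L1-HIT; vc=[]
#2 0x74→b14/s0 MISS; vc=[8]
#3 0x72→b14/s0 L1-HIT; vc=[8]
#4 0x46→b8/s0 VC-HIT; vc=[14]
#5 0x40→b8/s0 L1-HIT; vc=[14]
#6 0x35→b6/s0 MISS; vc=[14,8]
#7 0x70→b14/s0 VC-HIT; vc=[6,8]
#8 0x34→b6/s0 VC-HIT; vc=[14,8]
#9 0x43→b8/s0 VC-HIT; vc=[14,6]
#10 0x46→b8/s0 L1-HIT; vc=[14,6]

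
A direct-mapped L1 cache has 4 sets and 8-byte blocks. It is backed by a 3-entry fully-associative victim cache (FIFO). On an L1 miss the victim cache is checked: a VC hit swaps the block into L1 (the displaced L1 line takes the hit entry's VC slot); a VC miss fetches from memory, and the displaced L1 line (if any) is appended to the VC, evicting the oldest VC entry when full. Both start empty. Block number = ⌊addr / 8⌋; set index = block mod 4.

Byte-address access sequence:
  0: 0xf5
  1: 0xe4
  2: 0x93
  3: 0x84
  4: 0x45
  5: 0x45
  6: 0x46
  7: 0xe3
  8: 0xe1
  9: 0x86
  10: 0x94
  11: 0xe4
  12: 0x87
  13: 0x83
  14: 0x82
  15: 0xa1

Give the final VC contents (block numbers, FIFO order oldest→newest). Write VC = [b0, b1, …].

#0 0xf5→b30/s2 MISS; vc=[]
#1 0xe4→b28/s0 MISS; vc=[]
#2 0x93→b18/s2 MISS; vc=[30]
#3 0x84→b16/s0 MISS; vc=[30,28]
#4 0x45→b8/s0 MISS; vc=[30,28,16]
#5 0x45→b8/s0 L1-HIT; vc=[30,28,16]
#6 0x46→b8/s0 L1-HIT; vc=[30,28,16]
#7 0xe3→b28/s0 VC-HIT; vc=[30,8,16]
#8 0xe1→b28/s0 L1-HIT; vc=[30,8,16]
#9 0x86→b16/s0 VC-HIT; vc=[30,8,28]
#10 0x94→b18/s2 L1-HIT; vc=[30,8,28]
#11 0xe4→b28/s0 VC-HIT; vc=[30,8,16]
#12 0x87→b16/s0 VC-HIT; vc=[30,8,28]
#13 0x83→b16/s0 L1-HIT; vc=[30,8,28]
#14 0x82→b16/s0 L1-HIT; vc=[30,8,28]
#15 0xa1→b20/s0 MISS; vc=[8,28,16]

VC = [8, 28, 16]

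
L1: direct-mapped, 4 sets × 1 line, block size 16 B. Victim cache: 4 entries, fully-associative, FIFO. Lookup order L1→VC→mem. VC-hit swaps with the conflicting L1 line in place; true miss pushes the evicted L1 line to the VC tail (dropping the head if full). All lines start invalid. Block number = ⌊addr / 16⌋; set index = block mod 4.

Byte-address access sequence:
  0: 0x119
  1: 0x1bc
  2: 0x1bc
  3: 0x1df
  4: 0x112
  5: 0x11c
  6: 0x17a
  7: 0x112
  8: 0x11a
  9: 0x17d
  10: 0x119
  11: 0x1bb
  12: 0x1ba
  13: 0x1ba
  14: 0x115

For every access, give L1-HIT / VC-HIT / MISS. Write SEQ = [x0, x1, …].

0: 0x119 (blk 17, set 1) → MISS  vc=[]
1: 0x1bc (blk 27, set 3) → MISS  vc=[]
2: 0x1bc (blk 27, set 3) → L1-HIT  vc=[]
3: 0x1df (blk 29, set 1) → MISS  vc=[17]
4: 0x112 (blk 17, set 1) → VC-HIT  vc=[29]
5: 0x11c (blk 17, set 1) → L1-HIT  vc=[29]
6: 0x17a (blk 23, set 3) → MISS  vc=[29, 27]
7: 0x112 (blk 17, set 1) → L1-HIT  vc=[29, 27]
8: 0x11a (blk 17, set 1) → L1-HIT  vc=[29, 27]
9: 0x17d (blk 23, set 3) → L1-HIT  vc=[29, 27]
10: 0x119 (blk 17, set 1) → L1-HIT  vc=[29, 27]
11: 0x1bb (blk 27, set 3) → VC-HIT  vc=[29, 23]
12: 0x1ba (blk 27, set 3) → L1-HIT  vc=[29, 23]
13: 0x1ba (blk 27, set 3) → L1-HIT  vc=[29, 23]
14: 0x115 (blk 17, set 1) → L1-HIT  vc=[29, 23]

SEQ = [MISS, MISS, L1-HIT, MISS, VC-HIT, L1-HIT, MISS, L1-HIT, L1-HIT, L1-HIT, L1-HIT, VC-HIT, L1-HIT, L1-HIT, L1-HIT]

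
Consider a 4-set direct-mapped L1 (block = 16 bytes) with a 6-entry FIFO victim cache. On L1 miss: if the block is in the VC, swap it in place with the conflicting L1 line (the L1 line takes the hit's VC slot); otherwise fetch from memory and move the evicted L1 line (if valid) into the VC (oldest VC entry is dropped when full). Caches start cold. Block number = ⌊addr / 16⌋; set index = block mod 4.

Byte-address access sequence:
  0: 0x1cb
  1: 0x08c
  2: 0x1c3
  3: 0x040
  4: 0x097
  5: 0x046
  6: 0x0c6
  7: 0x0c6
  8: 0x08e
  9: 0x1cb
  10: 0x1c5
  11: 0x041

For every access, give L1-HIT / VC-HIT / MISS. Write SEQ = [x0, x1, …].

#0 0x1cb→b28/s0 MISS; vc=[]
#1 0x8c→b8/s0 MISS; vc=[28]
#2 0x1c3→b28/s0 VC-HIT; vc=[8]
#3 0x40→b4/s0 MISS; vc=[8,28]
#4 0x97→b9/s1 MISS; vc=[8,28]
#5 0x46→b4/s0 L1-HIT; vc=[8,28]
#6 0xc6→b12/s0 MISS; vc=[8,28,4]
#7 0xc6→b12/s0 L1-HIT; vc=[8,28,4]
#8 0x8e→b8/s0 VC-HIT; vc=[12,28,4]
#9 0x1cb→b28/s0 VC-HIT; vc=[12,8,4]
#10 0x1c5→b28/s0 L1-HIT; vc=[12,8,4]
#11 0x41→b4/s0 VC-HIT; vc=[12,8,28]

SEQ = [MISS, MISS, VC-HIT, MISS, MISS, L1-HIT, MISS, L1-HIT, VC-HIT, VC-HIT, L1-HIT, VC-HIT]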